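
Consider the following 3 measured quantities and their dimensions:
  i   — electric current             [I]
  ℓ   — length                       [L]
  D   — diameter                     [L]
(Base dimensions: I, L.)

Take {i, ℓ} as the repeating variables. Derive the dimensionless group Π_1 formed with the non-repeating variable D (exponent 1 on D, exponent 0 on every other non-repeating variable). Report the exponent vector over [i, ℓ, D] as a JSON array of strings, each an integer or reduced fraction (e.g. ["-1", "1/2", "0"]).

Exponent matrix [I,L] × [i,ℓ,D]:
  I: [ 1  0  0]
  L: [ 0  1  1]
RREF → pivots at {i,ℓ} ⇒ r = 2
Pivot set = {i,ℓ}, free = {D}
RREF:
  r0: [   1    0    0]
  r1: [   0    1    1]
Fix exponent of D at 1; solve each RREF row for its pivot's exponent:
  r0: exp(i) + (0)·1 = 0 ⇒ exp(i) = 0
  r1: exp(ℓ) + (1)·1 = 0 ⇒ exp(ℓ) = -1
Π_1 = ℓ^-1 · D

["0", "-1", "1"]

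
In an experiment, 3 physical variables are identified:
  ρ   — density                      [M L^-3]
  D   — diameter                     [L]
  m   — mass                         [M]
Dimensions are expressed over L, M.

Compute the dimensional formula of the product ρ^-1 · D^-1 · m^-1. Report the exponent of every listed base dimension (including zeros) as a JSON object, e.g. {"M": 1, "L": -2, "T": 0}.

Write exponents as rows L,M / cols ρ,D,m:
  L: [-3  1  0]
  M: [ 1  0  1]
  [L]: (-1)·-3+(-1)·1+(-1)·0 = 2
  [M]: (-1)·1+(-1)·0+(-1)·1 = -2
⇒ L^2 M^-2

{"L": 2, "M": -2}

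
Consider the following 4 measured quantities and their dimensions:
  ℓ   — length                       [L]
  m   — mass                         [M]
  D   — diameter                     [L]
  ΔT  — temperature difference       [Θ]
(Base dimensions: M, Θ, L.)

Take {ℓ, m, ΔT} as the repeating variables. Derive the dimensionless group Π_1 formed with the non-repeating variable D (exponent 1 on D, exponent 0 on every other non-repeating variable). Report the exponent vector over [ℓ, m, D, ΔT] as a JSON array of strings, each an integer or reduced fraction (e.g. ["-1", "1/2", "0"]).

["-1", "0", "1", "0"]

Exponent matrix [M,Θ,L] × [ℓ,m,D,ΔT]:
  M: [ 0  1  0  0]
  Θ: [ 0  0  0  1]
  L: [ 1  0  1  0]
RREF → pivots at {ℓ,m,ΔT} ⇒ r = 3
Repeat: ℓ,m,ΔT; free: D
RREF:
  r0: [   1    0    1    0]
  r1: [   0    1    0    0]
  r2: [   0    0    0    1]
Fix exponent of D at 1; solve each RREF row for its pivot's exponent:
  r0: exp(ℓ) + (1)·1 = 0 ⇒ exp(ℓ) = -1
  r1: exp(m) + (0)·1 = 0 ⇒ exp(m) = 0
  r2: exp(ΔT) + (0)·1 = 0 ⇒ exp(ΔT) = 0
Π_1 = ℓ^-1 · D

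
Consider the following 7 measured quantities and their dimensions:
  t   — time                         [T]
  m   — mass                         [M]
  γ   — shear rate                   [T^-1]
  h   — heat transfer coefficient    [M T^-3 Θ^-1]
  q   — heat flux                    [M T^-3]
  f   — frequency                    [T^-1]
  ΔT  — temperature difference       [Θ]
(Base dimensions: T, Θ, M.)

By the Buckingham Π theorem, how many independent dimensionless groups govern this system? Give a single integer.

4

Exponent matrix [T,Θ,M] × [t,m,γ,h,q,f,ΔT]:
  T: [ 1  0 -1 -3 -3 -1  0]
  Θ: [ 0  0  0 -1  0  0  1]
  M: [ 0  1  0  1  1  0  0]
Echelon form has 3 nonzero rows (pivots: t,m,h)
Π count = n − r = 7 − 3 = 4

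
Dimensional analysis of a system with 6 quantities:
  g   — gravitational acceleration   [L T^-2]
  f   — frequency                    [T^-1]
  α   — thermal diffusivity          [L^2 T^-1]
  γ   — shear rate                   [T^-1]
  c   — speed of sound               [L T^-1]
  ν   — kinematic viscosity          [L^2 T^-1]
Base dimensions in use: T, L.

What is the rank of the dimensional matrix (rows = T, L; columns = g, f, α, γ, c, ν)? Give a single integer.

Exponent matrix [T,L] × [g,f,α,γ,c,ν]:
  T: [-2 -1 -1 -1 -1 -1]
  L: [ 1  0  2  0  1  2]
RREF → pivots at {g,f} ⇒ r = 2

2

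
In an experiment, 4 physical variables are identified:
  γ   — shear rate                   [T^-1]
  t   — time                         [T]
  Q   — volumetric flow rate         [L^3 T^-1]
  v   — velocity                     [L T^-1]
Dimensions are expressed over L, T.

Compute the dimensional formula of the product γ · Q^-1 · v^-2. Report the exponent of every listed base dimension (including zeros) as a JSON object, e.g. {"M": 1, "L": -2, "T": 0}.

{"L": -5, "T": 2}

Write exponents as rows L,T / cols γ,t,Q,v:
  L: [ 0  0  3  1]
  T: [-1  1 -1 -1]
  [L]: (1)·0+(-1)·3+(-2)·1 = -5
  [T]: (1)·-1+(-1)·-1+(-2)·-1 = 2
⇒ L^-5 T^2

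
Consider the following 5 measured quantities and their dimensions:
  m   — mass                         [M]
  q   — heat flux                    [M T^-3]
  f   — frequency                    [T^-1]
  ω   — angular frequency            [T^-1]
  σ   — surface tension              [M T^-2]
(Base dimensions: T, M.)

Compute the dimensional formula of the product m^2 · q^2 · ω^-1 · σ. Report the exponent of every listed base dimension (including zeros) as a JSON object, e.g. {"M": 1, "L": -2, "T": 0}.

{"T": -7, "M": 5}

Write exponents as rows T,M / cols m,q,f,ω,σ:
  T: [ 0 -3 -1 -1 -2]
  M: [ 1  1  0  0  1]
  [T]: (2)·0+(2)·-3+(-1)·-1+(1)·-2 = -7
  [M]: (2)·1+(2)·1+(-1)·0+(1)·1 = 5
⇒ T^-7 M^5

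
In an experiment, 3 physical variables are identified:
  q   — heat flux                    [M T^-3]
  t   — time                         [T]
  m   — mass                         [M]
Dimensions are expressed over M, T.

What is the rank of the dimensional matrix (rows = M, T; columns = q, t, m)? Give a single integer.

Write exponents as rows M,T / cols q,t,m:
  M: [ 1  0  1]
  T: [-3  1  0]
RREF → pivots at {q,t} ⇒ r = 2

2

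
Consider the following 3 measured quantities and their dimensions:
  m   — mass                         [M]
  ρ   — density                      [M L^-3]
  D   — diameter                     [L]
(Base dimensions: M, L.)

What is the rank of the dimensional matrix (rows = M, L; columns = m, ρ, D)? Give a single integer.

2

Exponent matrix [M,L] × [m,ρ,D]:
  M: [ 1  1  0]
  L: [ 0 -3  1]
Row reduction gives pivot columns m,ρ; rank = 2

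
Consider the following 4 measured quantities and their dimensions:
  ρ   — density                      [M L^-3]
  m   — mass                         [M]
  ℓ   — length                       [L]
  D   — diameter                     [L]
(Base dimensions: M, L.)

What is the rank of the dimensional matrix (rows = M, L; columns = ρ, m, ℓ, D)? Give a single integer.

Exponent matrix [M,L] × [ρ,m,ℓ,D]:
  M: [ 1  1  0  0]
  L: [-3  0  1  1]
Row reduction gives pivot columns ρ,m; rank = 2

2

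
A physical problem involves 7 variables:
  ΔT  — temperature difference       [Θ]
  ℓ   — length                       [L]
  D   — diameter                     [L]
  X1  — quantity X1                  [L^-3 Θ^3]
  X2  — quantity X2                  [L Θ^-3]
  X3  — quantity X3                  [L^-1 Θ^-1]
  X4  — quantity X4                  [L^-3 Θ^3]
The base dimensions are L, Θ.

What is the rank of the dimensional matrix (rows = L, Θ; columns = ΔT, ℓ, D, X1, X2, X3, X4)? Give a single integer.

Dimensional matrix (L×Θ by ΔT×ℓ×D×X1×X2×X3×X4):
  L: [ 0  1  1 -3  1 -1 -3]
  Θ: [ 1  0  0  3 -3 -1  3]
Echelon form has 2 nonzero rows (pivots: ΔT,ℓ)

2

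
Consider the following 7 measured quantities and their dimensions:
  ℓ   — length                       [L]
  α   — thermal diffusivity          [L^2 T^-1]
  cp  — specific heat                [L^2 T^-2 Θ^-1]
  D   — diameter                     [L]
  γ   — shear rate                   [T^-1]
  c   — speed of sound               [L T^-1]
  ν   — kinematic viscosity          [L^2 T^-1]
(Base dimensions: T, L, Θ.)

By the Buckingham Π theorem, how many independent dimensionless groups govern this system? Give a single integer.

4

Exponent matrix [T,L,Θ] × [ℓ,α,cp,D,γ,c,ν]:
  T: [ 0 -1 -2  0 -1 -1 -1]
  L: [ 1  2  2  1  0  1  2]
  Θ: [ 0  0 -1  0  0  0  0]
Row reduction gives pivot columns ℓ,α,cp; rank = 3
7 vars − rank 3 = 4 Π groups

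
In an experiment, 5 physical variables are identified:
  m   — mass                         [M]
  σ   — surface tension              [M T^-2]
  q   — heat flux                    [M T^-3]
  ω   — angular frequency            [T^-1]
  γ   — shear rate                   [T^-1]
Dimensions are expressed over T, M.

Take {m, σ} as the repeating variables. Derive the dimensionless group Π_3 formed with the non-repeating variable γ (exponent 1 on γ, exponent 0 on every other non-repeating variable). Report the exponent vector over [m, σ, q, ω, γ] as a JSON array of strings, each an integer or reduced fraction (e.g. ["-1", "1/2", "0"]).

["1/2", "-1/2", "0", "0", "1"]

Write exponents as rows T,M / cols m,σ,q,ω,γ:
  T: [ 0 -2 -3 -1 -1]
  M: [ 1  1  1  0  0]
Row reduction gives pivot columns m,σ; rank = 2
Pivot set = {m,σ}, free = {q,ω,γ}
RREF:
  r0: [   1    0 -1/2 -1/2 -1/2]
  r1: [   0    1  3/2  1/2  1/2]
Fix exponent of γ at 1, q at 0, ω at 0; solve each RREF row for its pivot's exponent:
  r0: exp(m) + (-1/2)·1 = 0 ⇒ exp(m) = 1/2
  r1: exp(σ) + (1/2)·1 = 0 ⇒ exp(σ) = -1/2
Π_3 = m^(1/2) · σ^(-1/2) · γ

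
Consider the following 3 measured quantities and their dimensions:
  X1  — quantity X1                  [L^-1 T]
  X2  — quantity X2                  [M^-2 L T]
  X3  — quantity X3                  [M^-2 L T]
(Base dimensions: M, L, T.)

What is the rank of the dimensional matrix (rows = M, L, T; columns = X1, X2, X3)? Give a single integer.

Exponent matrix [M,L,T] × [X1,X2,X3]:
  M: [ 0 -2 -2]
  L: [-1  1  1]
  T: [ 1  1  1]
Echelon form has 2 nonzero rows (pivots: X1,X2)

2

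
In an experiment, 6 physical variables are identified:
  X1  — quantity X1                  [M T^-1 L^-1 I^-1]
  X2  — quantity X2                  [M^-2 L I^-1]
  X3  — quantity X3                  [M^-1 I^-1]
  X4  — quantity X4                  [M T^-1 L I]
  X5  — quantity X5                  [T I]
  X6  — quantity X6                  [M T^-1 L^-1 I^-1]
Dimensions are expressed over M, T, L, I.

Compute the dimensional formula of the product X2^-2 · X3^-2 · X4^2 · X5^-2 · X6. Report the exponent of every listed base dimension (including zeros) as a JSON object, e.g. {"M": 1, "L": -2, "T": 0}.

Write exponents as rows M,T,L,I / cols X1,X2,X3,X4,X5,X6:
  M: [ 1 -2 -1  1  0  1]
  T: [-1  0  0 -1  1 -1]
  L: [-1  1  0  1  0 -1]
  I: [-1 -1 -1  1  1 -1]
  [M]: (-2)·-2+(-2)·-1+(2)·1+(-2)·0+(1)·1 = 9
  [T]: (-2)·0+(-2)·0+(2)·-1+(-2)·1+(1)·-1 = -5
  [L]: (-2)·1+(-2)·0+(2)·1+(-2)·0+(1)·-1 = -1
  [I]: (-2)·-1+(-2)·-1+(2)·1+(-2)·1+(1)·-1 = 3
⇒ M^9 T^-5 L^-1 I^3

{"M": 9, "T": -5, "L": -1, "I": 3}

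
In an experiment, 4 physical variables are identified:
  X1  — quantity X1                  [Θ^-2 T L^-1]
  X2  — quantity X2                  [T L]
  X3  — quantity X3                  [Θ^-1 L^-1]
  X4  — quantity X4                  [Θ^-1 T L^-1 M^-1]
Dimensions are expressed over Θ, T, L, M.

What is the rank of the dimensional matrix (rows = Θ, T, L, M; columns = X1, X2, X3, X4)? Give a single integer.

Exponent matrix [Θ,T,L,M] × [X1,X2,X3,X4]:
  Θ: [-2  0 -1 -1]
  T: [ 1  1  0  1]
  L: [-1  1 -1 -1]
  M: [ 0  0  0 -1]
Echelon form has 3 nonzero rows (pivots: X1,X2,X4)

3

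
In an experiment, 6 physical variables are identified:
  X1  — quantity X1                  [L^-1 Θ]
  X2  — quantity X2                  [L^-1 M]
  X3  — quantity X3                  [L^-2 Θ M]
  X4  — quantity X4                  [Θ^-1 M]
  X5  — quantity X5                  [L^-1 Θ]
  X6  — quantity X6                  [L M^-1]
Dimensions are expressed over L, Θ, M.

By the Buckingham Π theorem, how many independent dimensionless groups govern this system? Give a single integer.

4

Exponent matrix [L,Θ,M] × [X1,X2,X3,X4,X5,X6]:
  L: [-1 -1 -2  0 -1  1]
  Θ: [ 1  0  1 -1  1  0]
  M: [ 0  1  1  1  0 -1]
Row reduction gives pivot columns X1,X2; rank = 2
n=6, r=2 ⇒ 4 dimensionless groups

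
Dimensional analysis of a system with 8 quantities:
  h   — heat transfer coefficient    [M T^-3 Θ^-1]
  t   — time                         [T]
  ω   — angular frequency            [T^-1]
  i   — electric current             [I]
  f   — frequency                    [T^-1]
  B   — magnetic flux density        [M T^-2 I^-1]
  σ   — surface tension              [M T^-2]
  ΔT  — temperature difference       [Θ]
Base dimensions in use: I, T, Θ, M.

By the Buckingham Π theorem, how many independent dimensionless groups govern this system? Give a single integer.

Dimensional matrix (I×T×Θ×M by h×t×ω×i×f×B×σ×ΔT):
  I: [ 0  0  0  1  0 -1  0  0]
  T: [-3  1 -1  0 -1 -2 -2  0]
  Θ: [-1  0  0  0  0  0  0  1]
  M: [ 1  0  0  0  0  1  1  0]
RREF → pivots at {h,t,i,B} ⇒ r = 4
Π count = n − r = 8 − 4 = 4

4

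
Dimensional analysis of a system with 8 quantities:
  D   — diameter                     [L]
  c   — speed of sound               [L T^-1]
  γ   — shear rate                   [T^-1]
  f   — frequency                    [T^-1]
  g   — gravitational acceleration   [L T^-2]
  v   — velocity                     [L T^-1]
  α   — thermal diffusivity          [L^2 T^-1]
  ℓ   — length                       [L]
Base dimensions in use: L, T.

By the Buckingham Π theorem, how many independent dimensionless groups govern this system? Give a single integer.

Write exponents as rows L,T / cols D,c,γ,f,g,v,α,ℓ:
  L: [ 1  1  0  0  1  1  2  1]
  T: [ 0 -1 -1 -1 -2 -1 -1  0]
Row reduction gives pivot columns D,c; rank = 2
n=8, r=2 ⇒ 6 dimensionless groups

6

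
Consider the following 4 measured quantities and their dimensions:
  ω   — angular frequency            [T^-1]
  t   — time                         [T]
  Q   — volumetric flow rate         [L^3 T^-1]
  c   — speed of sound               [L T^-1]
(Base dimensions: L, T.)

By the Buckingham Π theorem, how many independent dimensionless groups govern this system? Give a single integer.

2

Write exponents as rows L,T / cols ω,t,Q,c:
  L: [ 0  0  3  1]
  T: [-1  1 -1 -1]
Row reduction gives pivot columns ω,Q; rank = 2
4 vars − rank 2 = 2 Π groups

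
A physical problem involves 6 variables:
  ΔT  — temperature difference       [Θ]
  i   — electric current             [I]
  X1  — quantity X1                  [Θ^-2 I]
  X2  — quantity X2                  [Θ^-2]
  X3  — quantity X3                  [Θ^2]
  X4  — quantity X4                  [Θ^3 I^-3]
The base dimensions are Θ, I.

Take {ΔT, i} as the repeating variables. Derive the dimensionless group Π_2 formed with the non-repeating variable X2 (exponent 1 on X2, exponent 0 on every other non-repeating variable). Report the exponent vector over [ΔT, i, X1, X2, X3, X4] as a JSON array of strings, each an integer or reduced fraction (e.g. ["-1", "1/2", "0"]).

Write exponents as rows Θ,I / cols ΔT,i,X1,X2,X3,X4:
  Θ: [ 1  0 -2 -2  2  3]
  I: [ 0  1  1  0  0 -3]
Echelon form has 2 nonzero rows (pivots: ΔT,i)
Repeat: ΔT,i; free: X1,X2,X3,X4
RREF:
  r0: [   1    0   -2   -2    2    3]
  r1: [   0    1    1    0    0   -3]
Fix exponent of X2 at 1, X1 at 0, X3 at 0, X4 at 0; solve each RREF row for its pivot's exponent:
  r0: exp(ΔT) + (-2)·1 = 0 ⇒ exp(ΔT) = 2
  r1: exp(i) + (0)·1 = 0 ⇒ exp(i) = 0
Π_2 = ΔT^2 · X2

["2", "0", "0", "1", "0", "0"]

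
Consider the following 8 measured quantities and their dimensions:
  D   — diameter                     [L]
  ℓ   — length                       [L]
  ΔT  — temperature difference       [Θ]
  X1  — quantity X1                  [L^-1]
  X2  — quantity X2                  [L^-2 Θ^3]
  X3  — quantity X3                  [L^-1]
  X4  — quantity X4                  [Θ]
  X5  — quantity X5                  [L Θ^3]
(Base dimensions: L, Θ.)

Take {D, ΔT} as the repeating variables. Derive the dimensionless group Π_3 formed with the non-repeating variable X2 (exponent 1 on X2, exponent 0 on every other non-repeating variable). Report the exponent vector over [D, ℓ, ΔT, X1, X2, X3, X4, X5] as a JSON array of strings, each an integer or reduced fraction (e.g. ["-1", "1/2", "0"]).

Dimensional matrix (L×Θ by D×ℓ×ΔT×X1×X2×X3×X4×X5):
  L: [ 1  1  0 -1 -2 -1  0  1]
  Θ: [ 0  0  1  0  3  0  1  3]
Echelon form has 2 nonzero rows (pivots: D,ΔT)
Pivot set = {D,ΔT}, free = {ℓ,X1,X2,X3,X4,X5}
RREF:
  r0: [   1    1    0   -1   -2   -1    0    1]
  r1: [   0    0    1    0    3    0    1    3]
Fix exponent of X2 at 1, ℓ at 0, X1 at 0, X3 at 0, X4 at 0, X5 at 0; solve each RREF row for its pivot's exponent:
  r0: exp(D) + (-2)·1 = 0 ⇒ exp(D) = 2
  r1: exp(ΔT) + (3)·1 = 0 ⇒ exp(ΔT) = -3
Π_3 = D^2 · ΔT^-3 · X2

["2", "0", "-3", "0", "1", "0", "0", "0"]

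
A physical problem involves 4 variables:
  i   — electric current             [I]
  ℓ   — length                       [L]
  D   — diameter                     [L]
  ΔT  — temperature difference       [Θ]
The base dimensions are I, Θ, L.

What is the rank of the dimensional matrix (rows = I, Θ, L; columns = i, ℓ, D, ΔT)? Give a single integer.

3

Write exponents as rows I,Θ,L / cols i,ℓ,D,ΔT:
  I: [ 1  0  0  0]
  Θ: [ 0  0  0  1]
  L: [ 0  1  1  0]
RREF → pivots at {i,ℓ,ΔT} ⇒ r = 3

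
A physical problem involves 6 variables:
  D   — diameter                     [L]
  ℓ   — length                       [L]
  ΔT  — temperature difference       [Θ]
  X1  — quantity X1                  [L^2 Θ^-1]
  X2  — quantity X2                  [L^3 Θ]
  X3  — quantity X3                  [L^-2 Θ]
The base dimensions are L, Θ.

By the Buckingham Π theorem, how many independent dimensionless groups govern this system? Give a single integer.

Write exponents as rows L,Θ / cols D,ℓ,ΔT,X1,X2,X3:
  L: [ 1  1  0  2  3 -2]
  Θ: [ 0  0  1 -1  1  1]
Row reduction gives pivot columns D,ΔT; rank = 2
Π count = n − r = 6 − 2 = 4

4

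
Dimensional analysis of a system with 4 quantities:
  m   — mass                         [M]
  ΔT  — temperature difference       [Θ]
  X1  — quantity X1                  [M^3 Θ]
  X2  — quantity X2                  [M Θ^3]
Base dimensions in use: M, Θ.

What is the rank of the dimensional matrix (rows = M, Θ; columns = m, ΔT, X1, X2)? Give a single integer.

Exponent matrix [M,Θ] × [m,ΔT,X1,X2]:
  M: [ 1  0  3  1]
  Θ: [ 0  1  1  3]
Echelon form has 2 nonzero rows (pivots: m,ΔT)

2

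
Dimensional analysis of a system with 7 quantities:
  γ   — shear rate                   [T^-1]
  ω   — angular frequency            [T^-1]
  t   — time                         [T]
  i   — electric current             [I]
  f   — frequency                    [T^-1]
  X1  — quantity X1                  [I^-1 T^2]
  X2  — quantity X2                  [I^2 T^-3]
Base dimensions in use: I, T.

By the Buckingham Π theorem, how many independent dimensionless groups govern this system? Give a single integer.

Exponent matrix [I,T] × [γ,ω,t,i,f,X1,X2]:
  I: [ 0  0  0  1  0 -1  2]
  T: [-1 -1  1  0 -1  2 -3]
RREF → pivots at {γ,i} ⇒ r = 2
7 vars − rank 2 = 5 Π groups

5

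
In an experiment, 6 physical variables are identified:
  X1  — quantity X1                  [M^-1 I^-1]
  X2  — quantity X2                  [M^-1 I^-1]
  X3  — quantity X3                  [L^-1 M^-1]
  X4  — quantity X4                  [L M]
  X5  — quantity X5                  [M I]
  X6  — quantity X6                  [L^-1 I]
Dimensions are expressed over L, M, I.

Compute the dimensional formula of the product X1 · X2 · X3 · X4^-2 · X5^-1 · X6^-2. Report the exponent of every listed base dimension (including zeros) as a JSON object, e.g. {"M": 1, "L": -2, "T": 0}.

Dimensional matrix (L×M×I by X1×X2×X3×X4×X5×X6):
  L: [ 0  0 -1  1  0 -1]
  M: [-1 -1 -1  1  1  0]
  I: [-1 -1  0  0  1  1]
  [L]: (1)·0+(1)·0+(1)·-1+(-2)·1+(-1)·0+(-2)·-1 = -1
  [M]: (1)·-1+(1)·-1+(1)·-1+(-2)·1+(-1)·1+(-2)·0 = -6
  [I]: (1)·-1+(1)·-1+(1)·0+(-2)·0+(-1)·1+(-2)·1 = -5
⇒ L^-1 M^-6 I^-5

{"L": -1, "M": -6, "I": -5}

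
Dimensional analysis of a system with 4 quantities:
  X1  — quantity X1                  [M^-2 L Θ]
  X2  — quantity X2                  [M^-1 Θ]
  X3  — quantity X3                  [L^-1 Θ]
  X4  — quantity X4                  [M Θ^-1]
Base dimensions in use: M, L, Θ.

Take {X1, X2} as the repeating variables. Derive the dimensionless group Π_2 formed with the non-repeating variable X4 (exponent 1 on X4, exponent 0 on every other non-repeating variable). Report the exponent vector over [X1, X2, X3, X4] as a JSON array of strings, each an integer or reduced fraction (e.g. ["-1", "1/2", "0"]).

["0", "1", "0", "1"]

Exponent matrix [M,L,Θ] × [X1,X2,X3,X4]:
  M: [-2 -1  0  1]
  L: [ 1  0 -1  0]
  Θ: [ 1  1  1 -1]
Echelon form has 2 nonzero rows (pivots: X1,X2)
Pivot set = {X1,X2}, free = {X3,X4}
RREF:
  r0: [   1    0   -1    0]
  r1: [   0    1    2   -1]
  r2: [   0    0    0    0]
Fix exponent of X4 at 1, X3 at 0; solve each RREF row for its pivot's exponent:
  r0: exp(X1) + (0)·1 = 0 ⇒ exp(X1) = 0
  r1: exp(X2) + (-1)·1 = 0 ⇒ exp(X2) = 1
Π_2 = X2 · X4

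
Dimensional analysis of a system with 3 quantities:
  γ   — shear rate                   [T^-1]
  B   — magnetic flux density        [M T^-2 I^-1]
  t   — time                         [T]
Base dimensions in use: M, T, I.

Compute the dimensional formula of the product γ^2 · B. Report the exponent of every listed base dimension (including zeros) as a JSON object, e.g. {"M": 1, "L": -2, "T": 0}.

Dimensional matrix (M×T×I by γ×B×t):
  M: [ 0  1  0]
  T: [-1 -2  1]
  I: [ 0 -1  0]
  [M]: (2)·0+(1)·1 = 1
  [T]: (2)·-1+(1)·-2 = -4
  [I]: (2)·0+(1)·-1 = -1
⇒ M T^-4 I^-1

{"M": 1, "T": -4, "I": -1}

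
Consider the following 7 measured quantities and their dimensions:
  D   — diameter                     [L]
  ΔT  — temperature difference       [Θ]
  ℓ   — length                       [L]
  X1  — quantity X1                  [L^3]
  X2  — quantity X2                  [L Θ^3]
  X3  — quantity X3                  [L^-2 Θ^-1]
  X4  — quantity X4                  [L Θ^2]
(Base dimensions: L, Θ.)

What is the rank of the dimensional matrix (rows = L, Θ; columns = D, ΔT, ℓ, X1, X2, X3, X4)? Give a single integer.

Dimensional matrix (L×Θ by D×ΔT×ℓ×X1×X2×X3×X4):
  L: [ 1  0  1  3  1 -2  1]
  Θ: [ 0  1  0  0  3 -1  2]
Echelon form has 2 nonzero rows (pivots: D,ΔT)

2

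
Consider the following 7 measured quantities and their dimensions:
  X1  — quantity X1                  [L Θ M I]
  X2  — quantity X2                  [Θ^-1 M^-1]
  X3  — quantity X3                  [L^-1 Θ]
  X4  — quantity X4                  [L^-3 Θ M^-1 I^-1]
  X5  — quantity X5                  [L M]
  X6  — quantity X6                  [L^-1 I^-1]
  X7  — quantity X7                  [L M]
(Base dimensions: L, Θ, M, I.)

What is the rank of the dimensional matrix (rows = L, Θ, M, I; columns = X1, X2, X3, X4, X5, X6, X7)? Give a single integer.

3

Write exponents as rows L,Θ,M,I / cols X1,X2,X3,X4,X5,X6,X7:
  L: [ 1  0 -1 -3  1 -1  1]
  Θ: [ 1 -1  1  1  0  0  0]
  M: [ 1 -1  0 -1  1  0  1]
  I: [ 1  0  0 -1  0 -1  0]
RREF → pivots at {X1,X2,X3} ⇒ r = 3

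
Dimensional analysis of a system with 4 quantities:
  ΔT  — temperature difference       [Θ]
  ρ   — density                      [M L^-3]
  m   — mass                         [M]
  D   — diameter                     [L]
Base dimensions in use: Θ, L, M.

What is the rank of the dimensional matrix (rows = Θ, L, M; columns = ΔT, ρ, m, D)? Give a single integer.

Exponent matrix [Θ,L,M] × [ΔT,ρ,m,D]:
  Θ: [ 1  0  0  0]
  L: [ 0 -3  0  1]
  M: [ 0  1  1  0]
Echelon form has 3 nonzero rows (pivots: ΔT,ρ,m)

3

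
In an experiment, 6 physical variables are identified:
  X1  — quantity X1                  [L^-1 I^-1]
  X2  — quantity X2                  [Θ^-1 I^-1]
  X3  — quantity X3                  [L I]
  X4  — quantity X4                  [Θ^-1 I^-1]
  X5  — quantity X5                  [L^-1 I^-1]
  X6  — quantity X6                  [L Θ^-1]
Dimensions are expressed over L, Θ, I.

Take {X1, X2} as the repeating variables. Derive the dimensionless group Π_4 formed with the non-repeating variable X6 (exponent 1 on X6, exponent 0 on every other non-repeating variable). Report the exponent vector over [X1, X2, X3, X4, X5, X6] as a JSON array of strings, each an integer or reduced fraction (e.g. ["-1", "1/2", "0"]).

Exponent matrix [L,Θ,I] × [X1,X2,X3,X4,X5,X6]:
  L: [-1  0  1  0 -1  1]
  Θ: [ 0 -1  0 -1  0 -1]
  I: [-1 -1  1 -1 -1  0]
RREF → pivots at {X1,X2} ⇒ r = 2
Repeat: X1,X2; free: X3,X4,X5,X6
RREF:
  r0: [   1    0   -1    0    1   -1]
  r1: [   0    1    0    1    0    1]
  r2: [   0    0    0    0    0    0]
Fix exponent of X6 at 1, X3 at 0, X4 at 0, X5 at 0; solve each RREF row for its pivot's exponent:
  r0: exp(X1) + (-1)·1 = 0 ⇒ exp(X1) = 1
  r1: exp(X2) + (1)·1 = 0 ⇒ exp(X2) = -1
Π_4 = X1 · X2^-1 · X6

["1", "-1", "0", "0", "0", "1"]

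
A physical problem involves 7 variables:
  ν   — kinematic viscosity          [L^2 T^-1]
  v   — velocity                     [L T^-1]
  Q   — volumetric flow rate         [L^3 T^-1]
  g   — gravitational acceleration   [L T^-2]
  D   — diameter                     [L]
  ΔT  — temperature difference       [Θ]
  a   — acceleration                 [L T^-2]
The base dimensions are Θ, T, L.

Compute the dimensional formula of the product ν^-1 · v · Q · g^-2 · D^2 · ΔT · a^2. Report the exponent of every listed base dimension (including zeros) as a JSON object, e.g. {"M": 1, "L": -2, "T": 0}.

Write exponents as rows Θ,T,L / cols ν,v,Q,g,D,ΔT,a:
  Θ: [ 0  0  0  0  0  1  0]
  T: [-1 -1 -1 -2  0  0 -2]
  L: [ 2  1  3  1  1  0  1]
  [Θ]: (-1)·0+(1)·0+(1)·0+(-2)·0+(2)·0+(1)·1+(2)·0 = 1
  [T]: (-1)·-1+(1)·-1+(1)·-1+(-2)·-2+(2)·0+(1)·0+(2)·-2 = -1
  [L]: (-1)·2+(1)·1+(1)·3+(-2)·1+(2)·1+(1)·0+(2)·1 = 4
⇒ Θ T^-1 L^4

{"Θ": 1, "T": -1, "L": 4}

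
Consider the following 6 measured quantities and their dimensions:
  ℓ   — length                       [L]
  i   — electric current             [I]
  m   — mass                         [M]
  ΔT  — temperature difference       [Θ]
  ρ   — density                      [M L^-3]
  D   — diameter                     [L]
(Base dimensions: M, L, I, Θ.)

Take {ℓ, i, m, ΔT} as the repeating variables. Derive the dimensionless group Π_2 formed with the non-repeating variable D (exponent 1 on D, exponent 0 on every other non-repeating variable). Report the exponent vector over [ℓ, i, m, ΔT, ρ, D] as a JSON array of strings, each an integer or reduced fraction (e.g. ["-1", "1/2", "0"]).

["-1", "0", "0", "0", "0", "1"]

Dimensional matrix (M×L×I×Θ by ℓ×i×m×ΔT×ρ×D):
  M: [ 0  0  1  0  1  0]
  L: [ 1  0  0  0 -3  1]
  I: [ 0  1  0  0  0  0]
  Θ: [ 0  0  0  1  0  0]
RREF → pivots at {ℓ,i,m,ΔT} ⇒ r = 4
Pivot set = {ℓ,i,m,ΔT}, free = {ρ,D}
RREF:
  r0: [   1    0    0    0   -3    1]
  r1: [   0    1    0    0    0    0]
  r2: [   0    0    1    0    1    0]
  r3: [   0    0    0    1    0    0]
Fix exponent of D at 1, ρ at 0; solve each RREF row for its pivot's exponent:
  r0: exp(ℓ) + (1)·1 = 0 ⇒ exp(ℓ) = -1
  r1: exp(i) + (0)·1 = 0 ⇒ exp(i) = 0
  r2: exp(m) + (0)·1 = 0 ⇒ exp(m) = 0
  r3: exp(ΔT) + (0)·1 = 0 ⇒ exp(ΔT) = 0
Π_2 = ℓ^-1 · D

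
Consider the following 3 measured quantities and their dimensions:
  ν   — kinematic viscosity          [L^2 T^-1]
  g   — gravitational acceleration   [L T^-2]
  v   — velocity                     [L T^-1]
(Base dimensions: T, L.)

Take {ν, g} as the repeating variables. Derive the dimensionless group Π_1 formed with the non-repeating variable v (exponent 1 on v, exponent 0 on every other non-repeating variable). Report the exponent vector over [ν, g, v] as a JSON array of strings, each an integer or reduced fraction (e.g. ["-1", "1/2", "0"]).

Dimensional matrix (T×L by ν×g×v):
  T: [-1 -2 -1]
  L: [ 2  1  1]
Row reduction gives pivot columns ν,g; rank = 2
Pivot set = {ν,g}, free = {v}
RREF:
  r0: [   1    0  1/3]
  r1: [   0    1  1/3]
Fix exponent of v at 1; solve each RREF row for its pivot's exponent:
  r0: exp(ν) + (1/3)·1 = 0 ⇒ exp(ν) = -1/3
  r1: exp(g) + (1/3)·1 = 0 ⇒ exp(g) = -1/3
Π_1 = ν^(-1/3) · g^(-1/3) · v

["-1/3", "-1/3", "1"]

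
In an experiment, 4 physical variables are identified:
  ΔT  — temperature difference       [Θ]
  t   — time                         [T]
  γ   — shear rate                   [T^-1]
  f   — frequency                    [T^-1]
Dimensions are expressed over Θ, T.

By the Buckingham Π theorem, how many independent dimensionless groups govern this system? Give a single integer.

Write exponents as rows Θ,T / cols ΔT,t,γ,f:
  Θ: [ 1  0  0  0]
  T: [ 0  1 -1 -1]
RREF → pivots at {ΔT,t} ⇒ r = 2
Π count = n − r = 4 − 2 = 2

2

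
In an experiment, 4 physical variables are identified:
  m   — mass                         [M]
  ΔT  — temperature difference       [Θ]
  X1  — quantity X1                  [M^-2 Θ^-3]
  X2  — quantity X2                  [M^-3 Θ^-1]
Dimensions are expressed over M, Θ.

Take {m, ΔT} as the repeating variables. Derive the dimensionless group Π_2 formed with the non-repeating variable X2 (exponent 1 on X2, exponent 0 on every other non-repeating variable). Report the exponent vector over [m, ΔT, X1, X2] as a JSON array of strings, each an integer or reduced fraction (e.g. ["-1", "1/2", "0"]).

["3", "1", "0", "1"]

Write exponents as rows M,Θ / cols m,ΔT,X1,X2:
  M: [ 1  0 -2 -3]
  Θ: [ 0  1 -3 -1]
Row reduction gives pivot columns m,ΔT; rank = 2
Pivot set = {m,ΔT}, free = {X1,X2}
RREF:
  r0: [   1    0   -2   -3]
  r1: [   0    1   -3   -1]
Fix exponent of X2 at 1, X1 at 0; solve each RREF row for its pivot's exponent:
  r0: exp(m) + (-3)·1 = 0 ⇒ exp(m) = 3
  r1: exp(ΔT) + (-1)·1 = 0 ⇒ exp(ΔT) = 1
Π_2 = m^3 · ΔT · X2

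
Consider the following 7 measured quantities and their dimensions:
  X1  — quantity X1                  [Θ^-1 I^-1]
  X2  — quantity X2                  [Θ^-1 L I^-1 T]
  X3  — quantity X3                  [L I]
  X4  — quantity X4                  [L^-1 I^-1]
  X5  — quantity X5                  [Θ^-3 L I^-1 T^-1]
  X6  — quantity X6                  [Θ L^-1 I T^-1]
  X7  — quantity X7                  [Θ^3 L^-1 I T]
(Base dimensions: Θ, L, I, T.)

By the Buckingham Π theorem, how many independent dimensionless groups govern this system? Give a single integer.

4

Write exponents as rows Θ,L,I,T / cols X1,X2,X3,X4,X5,X6,X7:
  Θ: [-1 -1  0  0 -3  1  3]
  L: [ 0  1  1 -1  1 -1 -1]
  I: [-1 -1  1 -1 -1  1  1]
  T: [ 0  1  0  0 -1 -1  1]
Echelon form has 3 nonzero rows (pivots: X1,X2,X3)
7 vars − rank 3 = 4 Π groups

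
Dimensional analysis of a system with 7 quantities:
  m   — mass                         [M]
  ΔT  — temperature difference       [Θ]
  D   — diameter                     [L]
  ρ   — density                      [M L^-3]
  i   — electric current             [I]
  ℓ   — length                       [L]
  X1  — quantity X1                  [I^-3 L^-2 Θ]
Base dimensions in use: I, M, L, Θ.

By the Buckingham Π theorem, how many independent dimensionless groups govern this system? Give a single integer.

3

Write exponents as rows I,M,L,Θ / cols m,ΔT,D,ρ,i,ℓ,X1:
  I: [ 0  0  0  0  1  0 -3]
  M: [ 1  0  0  1  0  0  0]
  L: [ 0  0  1 -3  0  1 -2]
  Θ: [ 0  1  0  0  0  0  1]
Echelon form has 4 nonzero rows (pivots: m,ΔT,D,i)
n=7, r=4 ⇒ 3 dimensionless groups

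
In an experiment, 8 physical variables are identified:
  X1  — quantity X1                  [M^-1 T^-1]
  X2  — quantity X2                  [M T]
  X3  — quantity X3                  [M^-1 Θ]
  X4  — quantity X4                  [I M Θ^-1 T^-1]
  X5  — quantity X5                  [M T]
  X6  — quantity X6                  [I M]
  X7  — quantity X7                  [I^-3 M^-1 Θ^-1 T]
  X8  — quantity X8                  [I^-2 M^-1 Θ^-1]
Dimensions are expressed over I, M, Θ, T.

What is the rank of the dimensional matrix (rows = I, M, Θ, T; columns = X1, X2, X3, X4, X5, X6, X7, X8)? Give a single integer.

Dimensional matrix (I×M×Θ×T by X1×X2×X3×X4×X5×X6×X7×X8):
  I: [ 0  0  0  1  0  1 -3 -2]
  M: [-1  1 -1  1  1  1 -1 -1]
  Θ: [ 0  0  1 -1  0  0 -1 -1]
  T: [-1  1  0 -1  1  0  1  0]
Echelon form has 3 nonzero rows (pivots: X1,X3,X4)

3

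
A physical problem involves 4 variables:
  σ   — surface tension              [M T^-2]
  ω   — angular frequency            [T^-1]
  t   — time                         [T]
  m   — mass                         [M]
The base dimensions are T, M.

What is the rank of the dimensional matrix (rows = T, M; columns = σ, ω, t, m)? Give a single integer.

Dimensional matrix (T×M by σ×ω×t×m):
  T: [-2 -1  1  0]
  M: [ 1  0  0  1]
Row reduction gives pivot columns σ,ω; rank = 2

2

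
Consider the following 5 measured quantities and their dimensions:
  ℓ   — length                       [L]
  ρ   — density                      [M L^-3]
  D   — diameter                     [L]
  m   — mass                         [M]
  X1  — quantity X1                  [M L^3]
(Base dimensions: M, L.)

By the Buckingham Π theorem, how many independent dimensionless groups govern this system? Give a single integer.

3

Write exponents as rows M,L / cols ℓ,ρ,D,m,X1:
  M: [ 0  1  0  1  1]
  L: [ 1 -3  1  0  3]
Echelon form has 2 nonzero rows (pivots: ℓ,ρ)
Π count = n − r = 5 − 2 = 3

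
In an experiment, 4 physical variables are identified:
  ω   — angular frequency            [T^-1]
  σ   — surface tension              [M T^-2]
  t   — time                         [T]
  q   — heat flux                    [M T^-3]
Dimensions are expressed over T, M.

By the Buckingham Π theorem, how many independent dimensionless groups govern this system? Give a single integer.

2

Dimensional matrix (T×M by ω×σ×t×q):
  T: [-1 -2  1 -3]
  M: [ 0  1  0  1]
RREF → pivots at {ω,σ} ⇒ r = 2
n=4, r=2 ⇒ 2 dimensionless groups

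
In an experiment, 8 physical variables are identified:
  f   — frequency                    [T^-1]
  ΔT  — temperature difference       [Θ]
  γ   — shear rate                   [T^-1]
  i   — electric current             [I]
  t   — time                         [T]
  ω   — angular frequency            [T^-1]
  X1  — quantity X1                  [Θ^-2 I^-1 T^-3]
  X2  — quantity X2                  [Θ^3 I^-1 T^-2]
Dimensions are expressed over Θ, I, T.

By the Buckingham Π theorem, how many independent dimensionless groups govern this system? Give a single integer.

5

Exponent matrix [Θ,I,T] × [f,ΔT,γ,i,t,ω,X1,X2]:
  Θ: [ 0  1  0  0  0  0 -2  3]
  I: [ 0  0  0  1  0  0 -1 -1]
  T: [-1  0 -1  0  1 -1 -3 -2]
Echelon form has 3 nonzero rows (pivots: f,ΔT,i)
n=8, r=3 ⇒ 5 dimensionless groups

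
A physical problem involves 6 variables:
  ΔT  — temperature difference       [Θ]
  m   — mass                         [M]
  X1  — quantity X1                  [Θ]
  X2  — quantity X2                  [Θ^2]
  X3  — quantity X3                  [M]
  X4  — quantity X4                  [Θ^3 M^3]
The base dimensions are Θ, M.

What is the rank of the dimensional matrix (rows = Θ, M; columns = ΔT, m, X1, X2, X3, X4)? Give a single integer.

2

Dimensional matrix (Θ×M by ΔT×m×X1×X2×X3×X4):
  Θ: [ 1  0  1  2  0  3]
  M: [ 0  1  0  0  1  3]
RREF → pivots at {ΔT,m} ⇒ r = 2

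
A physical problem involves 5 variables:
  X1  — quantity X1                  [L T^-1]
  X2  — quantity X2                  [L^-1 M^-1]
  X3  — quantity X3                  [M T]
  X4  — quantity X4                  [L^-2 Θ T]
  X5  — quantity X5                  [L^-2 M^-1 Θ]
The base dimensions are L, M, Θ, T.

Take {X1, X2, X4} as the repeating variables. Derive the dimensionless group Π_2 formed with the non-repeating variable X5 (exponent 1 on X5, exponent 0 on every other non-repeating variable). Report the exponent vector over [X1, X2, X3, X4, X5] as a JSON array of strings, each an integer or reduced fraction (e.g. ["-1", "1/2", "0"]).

["-1", "-1", "0", "-1", "1"]

Dimensional matrix (L×M×Θ×T by X1×X2×X3×X4×X5):
  L: [ 1 -1  0 -2 -2]
  M: [ 0 -1  1  0 -1]
  Θ: [ 0  0  0  1  1]
  T: [-1  0  1  1  0]
Row reduction gives pivot columns X1,X2,X4; rank = 3
Repeat: X1,X2,X4; free: X3,X5
RREF:
  r0: [   1    0   -1    0    1]
  r1: [   0    1   -1    0    1]
  r2: [   0    0    0    1    1]
  r3: [   0    0    0    0    0]
Fix exponent of X5 at 1, X3 at 0; solve each RREF row for its pivot's exponent:
  r0: exp(X1) + (1)·1 = 0 ⇒ exp(X1) = -1
  r1: exp(X2) + (1)·1 = 0 ⇒ exp(X2) = -1
  r2: exp(X4) + (1)·1 = 0 ⇒ exp(X4) = -1
Π_2 = X1^-1 · X2^-1 · X4^-1 · X5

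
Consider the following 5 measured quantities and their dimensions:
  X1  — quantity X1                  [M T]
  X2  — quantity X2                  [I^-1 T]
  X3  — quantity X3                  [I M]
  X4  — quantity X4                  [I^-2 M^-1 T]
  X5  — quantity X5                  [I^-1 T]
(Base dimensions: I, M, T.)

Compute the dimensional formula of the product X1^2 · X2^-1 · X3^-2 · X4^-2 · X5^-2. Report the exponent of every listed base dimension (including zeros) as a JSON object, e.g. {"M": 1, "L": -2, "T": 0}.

Write exponents as rows I,M,T / cols X1,X2,X3,X4,X5:
  I: [ 0 -1  1 -2 -1]
  M: [ 1  0  1 -1  0]
  T: [ 1  1  0  1  1]
  [I]: (2)·0+(-1)·-1+(-2)·1+(-2)·-2+(-2)·-1 = 5
  [M]: (2)·1+(-1)·0+(-2)·1+(-2)·-1+(-2)·0 = 2
  [T]: (2)·1+(-1)·1+(-2)·0+(-2)·1+(-2)·1 = -3
⇒ I^5 M^2 T^-3

{"I": 5, "M": 2, "T": -3}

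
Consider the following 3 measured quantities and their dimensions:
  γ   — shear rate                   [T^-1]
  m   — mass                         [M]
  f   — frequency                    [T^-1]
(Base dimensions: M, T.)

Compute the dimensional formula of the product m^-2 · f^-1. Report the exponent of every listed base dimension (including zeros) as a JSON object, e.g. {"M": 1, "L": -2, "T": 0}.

Dimensional matrix (M×T by γ×m×f):
  M: [ 0  1  0]
  T: [-1  0 -1]
  [M]: (-2)·1+(-1)·0 = -2
  [T]: (-2)·0+(-1)·-1 = 1
⇒ M^-2 T

{"M": -2, "T": 1}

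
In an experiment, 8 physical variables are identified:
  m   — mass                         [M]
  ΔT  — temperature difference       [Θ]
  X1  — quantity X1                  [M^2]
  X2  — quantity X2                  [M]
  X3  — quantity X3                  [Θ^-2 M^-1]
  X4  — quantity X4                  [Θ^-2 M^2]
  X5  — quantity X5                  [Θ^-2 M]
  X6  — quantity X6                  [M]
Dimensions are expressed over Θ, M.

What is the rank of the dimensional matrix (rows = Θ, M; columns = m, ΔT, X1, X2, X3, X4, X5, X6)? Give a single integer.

Dimensional matrix (Θ×M by m×ΔT×X1×X2×X3×X4×X5×X6):
  Θ: [ 0  1  0  0 -2 -2 -2  0]
  M: [ 1  0  2  1 -1  2  1  1]
Echelon form has 2 nonzero rows (pivots: m,ΔT)

2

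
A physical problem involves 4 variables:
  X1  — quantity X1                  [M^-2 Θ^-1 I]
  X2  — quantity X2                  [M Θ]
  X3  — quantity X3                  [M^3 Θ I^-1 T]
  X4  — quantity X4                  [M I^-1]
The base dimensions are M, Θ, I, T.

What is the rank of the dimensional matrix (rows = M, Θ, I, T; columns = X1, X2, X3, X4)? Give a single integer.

Exponent matrix [M,Θ,I,T] × [X1,X2,X3,X4]:
  M: [-2  1  3  1]
  Θ: [-1  1  1  0]
  I: [ 1  0 -1 -1]
  T: [ 0  0  1  0]
RREF → pivots at {X1,X2,X3} ⇒ r = 3

3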